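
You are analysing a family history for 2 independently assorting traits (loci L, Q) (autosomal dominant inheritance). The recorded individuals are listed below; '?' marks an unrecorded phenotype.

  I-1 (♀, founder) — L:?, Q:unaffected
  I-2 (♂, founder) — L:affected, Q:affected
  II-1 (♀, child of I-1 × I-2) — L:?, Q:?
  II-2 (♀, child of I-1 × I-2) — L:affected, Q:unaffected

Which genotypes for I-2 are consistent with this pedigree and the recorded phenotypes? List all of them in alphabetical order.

L/I-1 ? ·: ll|Ll|LL
L/I-2 aff ·: Ll|LL
L/II-1 ? I-1×I-2: ll|Ll|LL
L/II-2 aff I-1×I-2: Ll|LL
⇒ L over [I-1,I-2,II-1,II-2]: 18 consistent
Q/I-1 un ·: qq
Q/I-2 aff ·: Qq
Q/II-1 ? I-1×I-2: qq|Qq
Q/II-2 un I-1×I-2: qq
⇒ Q over [I-1,I-2,II-1,II-2]: 2 consistent

I-2 ∈ {LL Qq, Ll Qq}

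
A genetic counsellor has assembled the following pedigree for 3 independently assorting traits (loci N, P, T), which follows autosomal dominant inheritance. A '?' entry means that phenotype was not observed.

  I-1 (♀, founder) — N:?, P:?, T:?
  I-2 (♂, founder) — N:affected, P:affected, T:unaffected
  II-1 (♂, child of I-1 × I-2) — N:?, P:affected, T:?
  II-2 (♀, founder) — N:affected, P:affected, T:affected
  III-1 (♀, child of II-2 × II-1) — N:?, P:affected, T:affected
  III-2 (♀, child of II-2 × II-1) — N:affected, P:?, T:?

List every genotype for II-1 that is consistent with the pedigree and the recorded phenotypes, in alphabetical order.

II-1 ∈ {NN PP Tt, NN PP tt, NN Pp Tt, NN Pp tt, Nn PP Tt, Nn PP tt, Nn Pp Tt, Nn Pp tt, nn PP Tt, nn PP tt, nn Pp Tt, nn Pp tt}

N/I-1 ? ·: nn|Nn|NN
N/I-2 aff ·: Nn|NN
N/II-1 ? I-1×I-2: nn|Nn|NN
N/II-2 aff ·: Nn|NN
N/III-1 ? II-2×II-1: nn|Nn|NN
N/III-2 aff II-2×II-1: Nn|NN
⇒ N over [I-1,I-2,II-1,II-2,III-1,III-2]: 76 consistent
P/I-1 ? ·: pp|Pp|PP
P/I-2 aff ·: Pp|PP
P/II-1 aff I-1×I-2: Pp|PP
P/II-2 aff ·: Pp|PP
P/III-1 aff II-2×II-1: Pp|PP
P/III-2 ? II-2×II-1: pp|Pp|PP
⇒ P over [I-1,I-2,II-1,II-2,III-1,III-2]: 70 consistent
T/I-1 ? ·: tt|Tt|TT
T/I-2 un ·: tt
T/II-1 ? I-1×I-2: tt|Tt
T/II-2 aff ·: Tt|TT
T/III-1 aff II-2×II-1: Tt|TT
T/III-2 ? II-2×II-1: tt|Tt|TT
⇒ T over [I-1,I-2,II-1,II-2,III-1,III-2]: 26 consistent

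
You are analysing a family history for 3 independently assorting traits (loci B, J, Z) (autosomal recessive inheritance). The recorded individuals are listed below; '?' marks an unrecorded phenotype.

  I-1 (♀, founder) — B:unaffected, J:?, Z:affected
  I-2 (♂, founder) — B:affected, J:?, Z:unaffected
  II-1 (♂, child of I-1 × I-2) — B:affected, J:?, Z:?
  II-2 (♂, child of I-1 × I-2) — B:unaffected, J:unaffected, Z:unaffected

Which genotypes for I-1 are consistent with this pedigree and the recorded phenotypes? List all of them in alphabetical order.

B/I-1 un ·: Bb
B/I-2 aff ·: bb
B/II-1 aff I-1×I-2: bb
B/II-2 un I-1×I-2: Bb
⇒ B over [I-1,I-2,II-1,II-2]: 1 consistent
J/I-1 ? ·: JJ|Jj|jj
J/I-2 ? ·: JJ|Jj|jj
J/II-1 ? I-1×I-2: JJ|Jj|jj
J/II-2 un I-1×I-2: JJ|Jj
⇒ J over [I-1,I-2,II-1,II-2]: 21 consistent
Z/I-1 aff ·: zz
Z/I-2 un ·: ZZ|Zz
Z/II-1 ? I-1×I-2: Zz|zz
Z/II-2 un I-1×I-2: Zz
⇒ Z over [I-1,I-2,II-1,II-2]: 3 consistent

I-1 ∈ {Bb JJ zz, Bb Jj zz, Bb jj zz}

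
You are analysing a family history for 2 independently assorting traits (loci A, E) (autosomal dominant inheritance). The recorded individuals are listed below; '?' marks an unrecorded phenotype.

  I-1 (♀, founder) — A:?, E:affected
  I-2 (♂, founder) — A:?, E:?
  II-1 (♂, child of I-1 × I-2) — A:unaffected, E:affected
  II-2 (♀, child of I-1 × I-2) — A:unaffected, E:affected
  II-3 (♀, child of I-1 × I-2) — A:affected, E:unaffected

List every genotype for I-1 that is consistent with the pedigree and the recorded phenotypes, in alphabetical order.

A/I-1 ? ·: aa|Aa
A/I-2 ? ·: aa|Aa
A/II-1 un I-1×I-2: aa
A/II-2 un I-1×I-2: aa
A/II-3 aff I-1×I-2: Aa|AA
⇒ A over [I-1,I-2,II-1,II-2,II-3]: 4 consistent
E/I-1 aff ·: Ee
E/I-2 ? ·: ee|Ee
E/II-1 aff I-1×I-2: Ee|EE
E/II-2 aff I-1×I-2: Ee|EE
E/II-3 un I-1×I-2: ee
⇒ E over [I-1,I-2,II-1,II-2,II-3]: 5 consistent

I-1 ∈ {Aa Ee, aa Ee}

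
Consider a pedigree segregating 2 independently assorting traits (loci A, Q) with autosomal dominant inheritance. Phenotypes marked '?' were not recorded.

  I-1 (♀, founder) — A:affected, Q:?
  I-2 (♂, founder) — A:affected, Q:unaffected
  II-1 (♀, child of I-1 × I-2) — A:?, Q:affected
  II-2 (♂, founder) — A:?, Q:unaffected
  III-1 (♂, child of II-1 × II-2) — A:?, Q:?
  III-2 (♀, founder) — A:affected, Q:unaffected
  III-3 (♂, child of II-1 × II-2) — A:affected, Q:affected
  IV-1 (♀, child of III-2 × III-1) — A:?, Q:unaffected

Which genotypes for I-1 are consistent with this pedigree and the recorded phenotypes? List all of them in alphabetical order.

I-1 ∈ {AA QQ, AA Qq, Aa QQ, Aa Qq}

A/I-1 aff ·: Aa|AA
A/I-2 aff ·: Aa|AA
A/II-1 ? I-1×I-2: aa|Aa|AA
A/II-2 ? ·: aa|Aa|AA
A/III-1 ? II-1×II-2: aa|Aa|AA
A/III-2 aff ·: Aa|AA
A/III-3 aff II-1×II-2: Aa|AA
A/IV-1 ? III-2×III-1: aa|Aa|AA
⇒ A over [I-1,I-2,II-1,II-2,III-1,III-2,III-3,IV-1]: 247 consistent
Q/I-1 ? ·: Qq|QQ
Q/I-2 un ·: qq
Q/II-1 aff I-1×I-2: Qq
Q/II-2 un ·: qq
Q/III-1 ? II-1×II-2: qq|Qq
Q/III-2 un ·: qq
Q/III-3 aff II-1×II-2: Qq
Q/IV-1 un III-2×III-1: qq
⇒ Q over [I-1,I-2,II-1,II-2,III-1,III-2,III-3,IV-1]: 4 consistent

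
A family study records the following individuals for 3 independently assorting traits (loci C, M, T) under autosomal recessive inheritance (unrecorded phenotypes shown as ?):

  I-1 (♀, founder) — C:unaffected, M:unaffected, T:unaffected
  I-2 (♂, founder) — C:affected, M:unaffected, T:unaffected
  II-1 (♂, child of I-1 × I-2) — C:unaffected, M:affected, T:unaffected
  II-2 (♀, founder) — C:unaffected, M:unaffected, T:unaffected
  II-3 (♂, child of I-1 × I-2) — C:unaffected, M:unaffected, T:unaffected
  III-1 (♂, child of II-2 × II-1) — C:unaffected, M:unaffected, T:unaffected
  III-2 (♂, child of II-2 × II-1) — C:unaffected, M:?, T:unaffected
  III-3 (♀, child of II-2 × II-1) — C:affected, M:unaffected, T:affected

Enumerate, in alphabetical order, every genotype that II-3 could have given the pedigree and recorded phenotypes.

C/I-1 un ·: CC|Cc
C/I-2 aff ·: cc
C/II-1 un I-1×I-2: Cc
C/II-2 un ·: Cc
C/II-3 un I-1×I-2: Cc
C/III-1 un II-2×II-1: CC|Cc
C/III-2 un II-2×II-1: CC|Cc
C/III-3 aff II-2×II-1: cc
⇒ C over [I-1,I-2,II-1,II-2,II-3,III-1,III-2,III-3]: 8 consistent
M/I-1 un ·: Mm
M/I-2 un ·: Mm
M/II-1 aff I-1×I-2: mm
M/II-2 un ·: MM|Mm
M/II-3 un I-1×I-2: MM|Mm
M/III-1 un II-2×II-1: Mm
M/III-2 ? II-2×II-1: Mm|mm
M/III-3 un II-2×II-1: Mm
⇒ M over [I-1,I-2,II-1,II-2,II-3,III-1,III-2,III-3]: 6 consistent
T/I-1 un ·: TT|Tt
T/I-2 un ·: TT|Tt
T/II-1 un I-1×I-2: Tt
T/II-2 un ·: Tt
T/II-3 un I-1×I-2: TT|Tt
T/III-1 un II-2×II-1: TT|Tt
T/III-2 un II-2×II-1: TT|Tt
T/III-3 aff II-2×II-1: tt
⇒ T over [I-1,I-2,II-1,II-2,II-3,III-1,III-2,III-3]: 24 consistent

II-3 ∈ {Cc MM TT, Cc MM Tt, Cc Mm TT, Cc Mm Tt}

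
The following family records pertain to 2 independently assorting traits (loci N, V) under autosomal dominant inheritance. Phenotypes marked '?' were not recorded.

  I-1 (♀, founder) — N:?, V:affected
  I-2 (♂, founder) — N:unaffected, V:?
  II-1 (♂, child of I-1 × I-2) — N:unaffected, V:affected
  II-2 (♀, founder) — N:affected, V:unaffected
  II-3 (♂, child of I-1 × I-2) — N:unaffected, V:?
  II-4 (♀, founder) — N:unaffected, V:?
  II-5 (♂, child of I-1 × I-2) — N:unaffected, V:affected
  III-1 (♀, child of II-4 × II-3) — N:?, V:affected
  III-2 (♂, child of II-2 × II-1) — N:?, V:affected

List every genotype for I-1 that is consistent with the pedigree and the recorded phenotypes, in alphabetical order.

N/I-1 ? ·: nn|Nn
N/I-2 un ·: nn
N/II-1 un I-1×I-2: nn
N/II-2 aff ·: Nn|NN
N/II-3 un I-1×I-2: nn
N/II-4 un ·: nn
N/II-5 un I-1×I-2: nn
N/III-1 ? II-4×II-3: nn
N/III-2 ? II-2×II-1: nn|Nn
⇒ N over [I-1,I-2,II-1,II-2,II-3,II-4,II-5,III-1,III-2]: 6 consistent
V/I-1 aff ·: Vv|VV
V/I-2 ? ·: vv|Vv|VV
V/II-1 aff I-1×I-2: Vv|VV
V/II-2 un ·: vv
V/II-3 ? I-1×I-2: vv|Vv|VV
V/II-4 ? ·: vv|Vv|VV
V/II-5 aff I-1×I-2: Vv|VV
V/III-1 aff II-4×II-3: Vv|VV
V/III-2 aff II-2×II-1: Vv
⇒ V over [I-1,I-2,II-1,II-2,II-3,II-4,II-5,III-1,III-2]: 132 consistent

I-1 ∈ {Nn VV, Nn Vv, nn VV, nn Vv}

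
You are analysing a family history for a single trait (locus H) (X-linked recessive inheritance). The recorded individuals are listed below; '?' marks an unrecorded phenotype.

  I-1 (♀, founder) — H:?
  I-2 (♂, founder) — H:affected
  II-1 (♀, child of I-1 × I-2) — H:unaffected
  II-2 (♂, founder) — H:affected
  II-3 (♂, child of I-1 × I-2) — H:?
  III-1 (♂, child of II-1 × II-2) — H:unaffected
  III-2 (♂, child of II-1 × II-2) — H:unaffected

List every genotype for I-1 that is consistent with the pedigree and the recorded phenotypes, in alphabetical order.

I-1 ∈ {X^HX^H, X^HX^h}

H/I-1 ? ·: X^HX^H|X^HX^h
H/I-2 aff ·: X^hY
H/II-1 un I-1×I-2: X^HX^h
H/II-2 aff ·: X^hY
H/II-3 ? I-1×I-2: X^HY|X^hY
H/III-1 un II-1×II-2: X^HY
H/III-2 un II-1×II-2: X^HY
⇒ H over [I-1,I-2,II-1,II-2,II-3,III-1,III-2]: 3 consistent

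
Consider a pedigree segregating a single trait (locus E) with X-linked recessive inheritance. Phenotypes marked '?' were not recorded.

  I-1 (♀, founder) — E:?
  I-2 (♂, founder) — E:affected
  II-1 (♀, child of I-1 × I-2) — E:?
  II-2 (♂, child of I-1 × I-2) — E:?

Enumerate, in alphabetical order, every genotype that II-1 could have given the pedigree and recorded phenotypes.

II-1 ∈ {X^EX^e, X^eX^e}

E/I-1 ? ·: X^EX^E|X^EX^e|X^eX^e
E/I-2 aff ·: X^eY
E/II-1 ? I-1×I-2: X^EX^e|X^eX^e
E/II-2 ? I-1×I-2: X^EY|X^eY
⇒ E over [I-1,I-2,II-1,II-2]: 6 consistent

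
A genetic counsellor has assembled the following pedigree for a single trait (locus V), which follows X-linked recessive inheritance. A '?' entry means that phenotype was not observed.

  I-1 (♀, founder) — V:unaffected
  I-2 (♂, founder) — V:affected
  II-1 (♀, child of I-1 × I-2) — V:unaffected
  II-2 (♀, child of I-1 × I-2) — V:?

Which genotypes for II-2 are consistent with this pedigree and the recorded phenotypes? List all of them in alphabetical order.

V/I-1 un ·: X^VX^V|X^VX^v
V/I-2 aff ·: X^vY
V/II-1 un I-1×I-2: X^VX^v
V/II-2 ? I-1×I-2: X^VX^v|X^vX^v
⇒ V over [I-1,I-2,II-1,II-2]: 3 consistent

II-2 ∈ {X^VX^v, X^vX^v}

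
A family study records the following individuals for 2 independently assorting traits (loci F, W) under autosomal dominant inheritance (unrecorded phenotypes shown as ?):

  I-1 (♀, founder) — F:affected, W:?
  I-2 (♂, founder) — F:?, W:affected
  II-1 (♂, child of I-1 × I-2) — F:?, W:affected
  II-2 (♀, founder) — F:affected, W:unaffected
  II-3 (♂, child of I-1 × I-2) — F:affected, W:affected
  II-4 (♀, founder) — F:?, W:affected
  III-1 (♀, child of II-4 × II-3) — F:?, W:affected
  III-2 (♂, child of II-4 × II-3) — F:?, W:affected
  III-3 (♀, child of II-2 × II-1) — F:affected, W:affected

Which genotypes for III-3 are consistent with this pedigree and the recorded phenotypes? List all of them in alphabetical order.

F/I-1 aff ·: Ff|FF
F/I-2 ? ·: ff|Ff|FF
F/II-1 ? I-1×I-2: ff|Ff|FF
F/II-2 aff ·: Ff|FF
F/II-3 aff I-1×I-2: Ff|FF
F/II-4 ? ·: ff|Ff|FF
F/III-1 ? II-4×II-3: ff|Ff|FF
F/III-2 ? II-4×II-3: ff|Ff|FF
F/III-3 aff II-2×II-1: Ff|FF
⇒ F over [I-1,I-2,II-1,II-2,II-3,II-4,III-1,III-2,III-3]: 717 consistent
W/I-1 ? ·: ww|Ww|WW
W/I-2 aff ·: Ww|WW
W/II-1 aff I-1×I-2: Ww|WW
W/II-2 un ·: ww
W/II-3 aff I-1×I-2: Ww|WW
W/II-4 aff ·: Ww|WW
W/III-1 aff II-4×II-3: Ww|WW
W/III-2 aff II-4×II-3: Ww|WW
W/III-3 aff II-2×II-1: Ww
⇒ W over [I-1,I-2,II-1,II-2,II-3,II-4,III-1,III-2,III-3]: 99 consistent

III-3 ∈ {FF Ww, Ff Ww}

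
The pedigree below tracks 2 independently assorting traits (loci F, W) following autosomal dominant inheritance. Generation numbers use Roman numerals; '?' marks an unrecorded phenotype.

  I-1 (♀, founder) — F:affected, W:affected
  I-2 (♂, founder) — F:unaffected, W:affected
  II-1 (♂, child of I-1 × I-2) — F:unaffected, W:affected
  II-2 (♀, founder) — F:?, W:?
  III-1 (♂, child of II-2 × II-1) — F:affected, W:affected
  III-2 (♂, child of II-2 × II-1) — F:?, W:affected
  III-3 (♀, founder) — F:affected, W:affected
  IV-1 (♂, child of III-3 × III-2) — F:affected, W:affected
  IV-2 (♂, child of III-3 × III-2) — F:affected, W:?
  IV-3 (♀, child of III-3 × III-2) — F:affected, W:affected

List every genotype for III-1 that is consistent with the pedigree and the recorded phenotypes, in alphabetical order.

III-1 ∈ {Ff WW, Ff Ww}

F/I-1 aff ·: Ff
F/I-2 un ·: ff
F/II-1 un I-1×I-2: ff
F/II-2 ? ·: Ff|FF
F/III-1 aff II-2×II-1: Ff
F/III-2 ? II-2×II-1: ff|Ff
F/III-3 aff ·: Ff|FF
F/IV-1 aff III-3×III-2: Ff|FF
F/IV-2 aff III-3×III-2: Ff|FF
F/IV-3 aff III-3×III-2: Ff|FF
⇒ F over [I-1,I-2,II-1,II-2,III-1,III-2,III-3,IV-1,IV-2,IV-3]: 34 consistent
W/I-1 aff ·: Ww|WW
W/I-2 aff ·: Ww|WW
W/II-1 aff I-1×I-2: Ww|WW
W/II-2 ? ·: ww|Ww|WW
W/III-1 aff II-2×II-1: Ww|WW
W/III-2 aff II-2×II-1: Ww|WW
W/III-3 aff ·: Ww|WW
W/IV-1 aff III-3×III-2: Ww|WW
W/IV-2 ? III-3×III-2: ww|Ww|WW
W/IV-3 aff III-3×III-2: Ww|WW
⇒ W over [I-1,I-2,II-1,II-2,III-1,III-2,III-3,IV-1,IV-2,IV-3]: 756 consistent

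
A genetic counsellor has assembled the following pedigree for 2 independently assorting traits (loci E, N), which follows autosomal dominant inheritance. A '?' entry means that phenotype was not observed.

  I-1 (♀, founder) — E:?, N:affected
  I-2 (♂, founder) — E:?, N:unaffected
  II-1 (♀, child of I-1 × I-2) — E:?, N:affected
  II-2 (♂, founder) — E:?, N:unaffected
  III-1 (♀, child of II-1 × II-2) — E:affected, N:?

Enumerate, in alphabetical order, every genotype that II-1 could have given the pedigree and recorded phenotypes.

E/I-1 ? ·: ee|Ee|EE
E/I-2 ? ·: ee|Ee|EE
E/II-1 ? I-1×I-2: ee|Ee|EE
E/II-2 ? ·: ee|Ee|EE
E/III-1 aff II-1×II-2: Ee|EE
⇒ E over [I-1,I-2,II-1,II-2,III-1]: 59 consistent
N/I-1 aff ·: Nn|NN
N/I-2 un ·: nn
N/II-1 aff I-1×I-2: Nn
N/II-2 un ·: nn
N/III-1 ? II-1×II-2: nn|Nn
⇒ N over [I-1,I-2,II-1,II-2,III-1]: 4 consistent

II-1 ∈ {EE Nn, Ee Nn, ee Nn}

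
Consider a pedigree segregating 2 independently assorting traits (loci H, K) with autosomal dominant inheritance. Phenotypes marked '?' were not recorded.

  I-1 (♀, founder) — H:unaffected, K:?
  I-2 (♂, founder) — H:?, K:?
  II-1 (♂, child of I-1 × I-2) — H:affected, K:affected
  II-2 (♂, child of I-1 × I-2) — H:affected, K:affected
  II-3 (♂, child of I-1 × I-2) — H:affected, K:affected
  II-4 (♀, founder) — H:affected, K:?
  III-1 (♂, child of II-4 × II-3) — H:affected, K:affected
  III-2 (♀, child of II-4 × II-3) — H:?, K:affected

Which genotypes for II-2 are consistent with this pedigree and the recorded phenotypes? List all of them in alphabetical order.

II-2 ∈ {Hh KK, Hh Kk}

H/I-1 un ·: hh
H/I-2 ? ·: Hh|HH
H/II-1 aff I-1×I-2: Hh
H/II-2 aff I-1×I-2: Hh
H/II-3 aff I-1×I-2: Hh
H/II-4 aff ·: Hh|HH
H/III-1 aff II-4×II-3: Hh|HH
H/III-2 ? II-4×II-3: hh|Hh|HH
⇒ H over [I-1,I-2,II-1,II-2,II-3,II-4,III-1,III-2]: 20 consistent
K/I-1 ? ·: kk|Kk|KK
K/I-2 ? ·: kk|Kk|KK
K/II-1 aff I-1×I-2: Kk|KK
K/II-2 aff I-1×I-2: Kk|KK
K/II-3 aff I-1×I-2: Kk|KK
K/II-4 ? ·: kk|Kk|KK
K/III-1 aff II-4×II-3: Kk|KK
K/III-2 aff II-4×II-3: Kk|KK
⇒ K over [I-1,I-2,II-1,II-2,II-3,II-4,III-1,III-2]: 222 consistent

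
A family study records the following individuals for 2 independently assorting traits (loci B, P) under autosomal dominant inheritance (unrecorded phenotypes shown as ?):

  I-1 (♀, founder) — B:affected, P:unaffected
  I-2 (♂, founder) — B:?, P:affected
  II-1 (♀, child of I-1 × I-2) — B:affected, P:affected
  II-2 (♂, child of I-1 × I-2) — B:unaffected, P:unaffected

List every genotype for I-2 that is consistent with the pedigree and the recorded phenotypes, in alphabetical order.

I-2 ∈ {Bb Pp, bb Pp}

B/I-1 aff ·: Bb
B/I-2 ? ·: bb|Bb
B/II-1 aff I-1×I-2: Bb|BB
B/II-2 un I-1×I-2: bb
⇒ B over [I-1,I-2,II-1,II-2]: 3 consistent
P/I-1 un ·: pp
P/I-2 aff ·: Pp
P/II-1 aff I-1×I-2: Pp
P/II-2 un I-1×I-2: pp
⇒ P over [I-1,I-2,II-1,II-2]: 1 consistent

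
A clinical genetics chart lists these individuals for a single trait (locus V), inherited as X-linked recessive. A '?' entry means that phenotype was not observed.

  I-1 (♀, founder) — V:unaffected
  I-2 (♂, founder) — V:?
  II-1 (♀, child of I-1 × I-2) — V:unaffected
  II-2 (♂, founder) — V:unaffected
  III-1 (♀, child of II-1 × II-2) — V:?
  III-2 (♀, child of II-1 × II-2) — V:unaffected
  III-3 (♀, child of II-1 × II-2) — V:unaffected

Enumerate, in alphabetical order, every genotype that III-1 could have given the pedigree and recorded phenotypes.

III-1 ∈ {X^VX^V, X^VX^v}

V/I-1 un ·: X^VX^V|X^VX^v
V/I-2 ? ·: X^VY|X^vY
V/II-1 un I-1×I-2: X^VX^V|X^VX^v
V/II-2 un ·: X^VY
V/III-1 ? II-1×II-2: X^VX^V|X^VX^v
V/III-2 un II-1×II-2: X^VX^V|X^VX^v
V/III-3 un II-1×II-2: X^VX^V|X^VX^v
⇒ V over [I-1,I-2,II-1,II-2,III-1,III-2,III-3]: 26 consistent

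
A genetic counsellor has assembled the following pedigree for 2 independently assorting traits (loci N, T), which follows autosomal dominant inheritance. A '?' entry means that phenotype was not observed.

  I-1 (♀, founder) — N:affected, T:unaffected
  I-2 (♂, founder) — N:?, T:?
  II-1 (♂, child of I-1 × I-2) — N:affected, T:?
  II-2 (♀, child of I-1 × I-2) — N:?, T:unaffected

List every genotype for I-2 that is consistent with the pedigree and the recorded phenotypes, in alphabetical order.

I-2 ∈ {NN Tt, NN tt, Nn Tt, Nn tt, nn Tt, nn tt}

N/I-1 aff ·: Nn|NN
N/I-2 ? ·: nn|Nn|NN
N/II-1 aff I-1×I-2: Nn|NN
N/II-2 ? I-1×I-2: nn|Nn|NN
⇒ N over [I-1,I-2,II-1,II-2]: 18 consistent
T/I-1 un ·: tt
T/I-2 ? ·: tt|Tt
T/II-1 ? I-1×I-2: tt|Tt
T/II-2 un I-1×I-2: tt
⇒ T over [I-1,I-2,II-1,II-2]: 3 consistent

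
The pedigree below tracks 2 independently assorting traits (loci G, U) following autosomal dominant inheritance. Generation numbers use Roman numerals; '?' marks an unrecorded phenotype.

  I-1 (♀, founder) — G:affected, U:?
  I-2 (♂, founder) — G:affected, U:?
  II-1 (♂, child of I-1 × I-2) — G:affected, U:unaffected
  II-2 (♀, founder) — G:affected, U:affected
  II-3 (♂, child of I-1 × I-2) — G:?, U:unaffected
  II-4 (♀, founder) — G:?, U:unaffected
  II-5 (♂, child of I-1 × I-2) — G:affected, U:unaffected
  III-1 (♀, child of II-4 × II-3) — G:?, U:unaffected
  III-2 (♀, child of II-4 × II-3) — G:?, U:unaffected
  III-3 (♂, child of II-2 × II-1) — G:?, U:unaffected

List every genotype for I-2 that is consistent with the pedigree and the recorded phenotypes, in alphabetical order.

G/I-1 aff ·: Gg|GG
G/I-2 aff ·: Gg|GG
G/II-1 aff I-1×I-2: Gg|GG
G/II-2 aff ·: Gg|GG
G/II-3 ? I-1×I-2: gg|Gg|GG
G/II-4 ? ·: gg|Gg|GG
G/II-5 aff I-1×I-2: Gg|GG
G/III-1 ? II-4×II-3: gg|Gg|GG
G/III-2 ? II-4×II-3: gg|Gg|GG
G/III-3 ? II-2×II-1: gg|Gg|GG
⇒ G over [I-1,I-2,II-1,II-2,II-3,II-4,II-5,III-1,III-2,III-3]: 1218 consistent
U/I-1 ? ·: uu|Uu
U/I-2 ? ·: uu|Uu
U/II-1 un I-1×I-2: uu
U/II-2 aff ·: Uu
U/II-3 un I-1×I-2: uu
U/II-4 un ·: uu
U/II-5 un I-1×I-2: uu
U/III-1 un II-4×II-3: uu
U/III-2 un II-4×II-3: uu
U/III-3 un II-2×II-1: uu
⇒ U over [I-1,I-2,II-1,II-2,II-3,II-4,II-5,III-1,III-2,III-3]: 4 consistent

I-2 ∈ {GG Uu, GG uu, Gg Uu, Gg uu}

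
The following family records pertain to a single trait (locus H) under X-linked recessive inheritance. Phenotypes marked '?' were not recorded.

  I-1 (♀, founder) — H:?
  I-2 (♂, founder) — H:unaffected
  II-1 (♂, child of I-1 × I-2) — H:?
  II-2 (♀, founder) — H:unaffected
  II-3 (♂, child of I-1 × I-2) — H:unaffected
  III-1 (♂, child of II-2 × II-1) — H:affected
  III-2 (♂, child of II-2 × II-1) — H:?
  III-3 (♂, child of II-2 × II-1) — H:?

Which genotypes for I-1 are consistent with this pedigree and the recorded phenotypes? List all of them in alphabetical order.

H/I-1 ? ·: X^HX^H|X^HX^h
H/I-2 un ·: X^HY
H/II-1 ? I-1×I-2: X^HY|X^hY
H/II-2 un ·: X^HX^h
H/II-3 un I-1×I-2: X^HY
H/III-1 aff II-2×II-1: X^hY
H/III-2 ? II-2×II-1: X^HY|X^hY
H/III-3 ? II-2×II-1: X^HY|X^hY
⇒ H over [I-1,I-2,II-1,II-2,II-3,III-1,III-2,III-3]: 12 consistent

I-1 ∈ {X^HX^H, X^HX^h}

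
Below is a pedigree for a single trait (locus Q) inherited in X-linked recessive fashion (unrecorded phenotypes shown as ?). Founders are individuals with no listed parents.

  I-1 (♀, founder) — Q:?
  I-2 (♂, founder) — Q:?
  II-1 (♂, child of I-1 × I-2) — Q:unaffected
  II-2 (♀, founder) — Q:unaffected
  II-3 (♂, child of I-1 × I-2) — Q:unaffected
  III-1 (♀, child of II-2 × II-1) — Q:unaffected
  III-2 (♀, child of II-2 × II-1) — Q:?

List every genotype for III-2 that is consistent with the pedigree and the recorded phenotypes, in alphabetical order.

Q/I-1 ? ·: X^QX^Q|X^QX^q
Q/I-2 ? ·: X^QY|X^qY
Q/II-1 un I-1×I-2: X^QY
Q/II-2 un ·: X^QX^Q|X^QX^q
Q/II-3 un I-1×I-2: X^QY
Q/III-1 un II-2×II-1: X^QX^Q|X^QX^q
Q/III-2 ? II-2×II-1: X^QX^Q|X^QX^q
⇒ Q over [I-1,I-2,II-1,II-2,II-3,III-1,III-2]: 20 consistent

III-2 ∈ {X^QX^Q, X^QX^q}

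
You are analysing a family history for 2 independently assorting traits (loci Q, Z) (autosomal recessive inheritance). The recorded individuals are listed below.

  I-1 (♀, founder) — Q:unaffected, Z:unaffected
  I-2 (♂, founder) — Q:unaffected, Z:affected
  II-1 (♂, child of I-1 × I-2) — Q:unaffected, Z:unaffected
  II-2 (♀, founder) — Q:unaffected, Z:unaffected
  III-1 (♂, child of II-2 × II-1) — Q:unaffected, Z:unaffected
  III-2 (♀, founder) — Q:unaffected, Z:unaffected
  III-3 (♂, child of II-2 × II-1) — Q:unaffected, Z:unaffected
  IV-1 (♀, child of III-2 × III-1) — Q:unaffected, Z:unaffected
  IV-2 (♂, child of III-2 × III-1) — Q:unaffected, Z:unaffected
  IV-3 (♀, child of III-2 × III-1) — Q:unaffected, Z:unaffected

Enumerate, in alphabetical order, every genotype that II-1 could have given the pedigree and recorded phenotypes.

II-1 ∈ {QQ Zz, Qq Zz}

Q/I-1 un ·: QQ|Qq
Q/I-2 un ·: QQ|Qq
Q/II-1 un I-1×I-2: QQ|Qq
Q/II-2 un ·: QQ|Qq
Q/III-1 un II-2×II-1: QQ|Qq
Q/III-2 un ·: QQ|Qq
Q/III-3 un II-2×II-1: QQ|Qq
Q/IV-1 un III-2×III-1: QQ|Qq
Q/IV-2 un III-2×III-1: QQ|Qq
Q/IV-3 un III-2×III-1: QQ|Qq
⇒ Q over [I-1,I-2,II-1,II-2,III-1,III-2,III-3,IV-1,IV-2,IV-3]: 536 consistent
Z/I-1 un ·: ZZ|Zz
Z/I-2 aff ·: zz
Z/II-1 un I-1×I-2: Zz
Z/II-2 un ·: ZZ|Zz
Z/III-1 un II-2×II-1: ZZ|Zz
Z/III-2 un ·: ZZ|Zz
Z/III-3 un II-2×II-1: ZZ|Zz
Z/IV-1 un III-2×III-1: ZZ|Zz
Z/IV-2 un III-2×III-1: ZZ|Zz
Z/IV-3 un III-2×III-1: ZZ|Zz
⇒ Z over [I-1,I-2,II-1,II-2,III-1,III-2,III-3,IV-1,IV-2,IV-3]: 200 consistent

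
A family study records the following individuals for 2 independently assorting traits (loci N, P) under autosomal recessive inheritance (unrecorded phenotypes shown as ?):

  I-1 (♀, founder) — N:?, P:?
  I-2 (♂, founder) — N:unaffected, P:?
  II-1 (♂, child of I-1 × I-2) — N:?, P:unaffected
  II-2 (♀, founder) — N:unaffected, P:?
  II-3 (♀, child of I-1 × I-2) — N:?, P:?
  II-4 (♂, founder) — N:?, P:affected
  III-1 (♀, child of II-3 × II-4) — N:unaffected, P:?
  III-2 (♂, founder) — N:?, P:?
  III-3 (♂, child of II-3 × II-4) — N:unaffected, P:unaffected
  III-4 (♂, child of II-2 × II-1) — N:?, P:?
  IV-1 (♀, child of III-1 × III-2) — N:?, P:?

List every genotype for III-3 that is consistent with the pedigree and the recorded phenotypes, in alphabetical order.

III-3 ∈ {NN Pp, Nn Pp}

N/I-1 ? ·: NN|Nn|nn
N/I-2 un ·: NN|Nn
N/II-1 ? I-1×I-2: NN|Nn|nn
N/II-2 un ·: NN|Nn
N/II-3 ? I-1×I-2: NN|Nn|nn
N/II-4 ? ·: NN|Nn|nn
N/III-1 un II-3×II-4: NN|Nn
N/III-2 ? ·: NN|Nn|nn
N/III-3 un II-3×II-4: NN|Nn
N/III-4 ? II-2×II-1: NN|Nn|nn
N/IV-1 ? III-1×III-2: NN|Nn|nn
⇒ N over [I-1,I-2,II-1,II-2,II-3,II-4,III-1,III-2,III-3,III-4,IV-1]: 3296 consistent
P/I-1 ? ·: PP|Pp|pp
P/I-2 ? ·: PP|Pp|pp
P/II-1 un I-1×I-2: PP|Pp
P/II-2 ? ·: PP|Pp|pp
P/II-3 ? I-1×I-2: PP|Pp
P/II-4 aff ·: pp
P/III-1 ? II-3×II-4: Pp|pp
P/III-2 ? ·: PP|Pp|pp
P/III-3 un II-3×II-4: Pp
P/III-4 ? II-2×II-1: PP|Pp|pp
P/IV-1 ? III-1×III-2: PP|Pp|pp
⇒ P over [I-1,I-2,II-1,II-2,II-3,II-4,III-1,III-2,III-3,III-4,IV-1]: 930 consistent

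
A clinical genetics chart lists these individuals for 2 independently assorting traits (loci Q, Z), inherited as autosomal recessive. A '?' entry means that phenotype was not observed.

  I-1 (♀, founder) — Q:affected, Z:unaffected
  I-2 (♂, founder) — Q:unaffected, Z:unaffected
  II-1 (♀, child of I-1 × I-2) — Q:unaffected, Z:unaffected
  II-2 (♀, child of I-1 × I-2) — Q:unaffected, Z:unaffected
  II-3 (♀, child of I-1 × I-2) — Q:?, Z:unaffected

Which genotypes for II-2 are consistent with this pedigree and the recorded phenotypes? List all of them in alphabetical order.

II-2 ∈ {Qq ZZ, Qq Zz}

Q/I-1 aff ·: qq
Q/I-2 un ·: QQ|Qq
Q/II-1 un I-1×I-2: Qq
Q/II-2 un I-1×I-2: Qq
Q/II-3 ? I-1×I-2: Qq|qq
⇒ Q over [I-1,I-2,II-1,II-2,II-3]: 3 consistent
Z/I-1 un ·: ZZ|Zz
Z/I-2 un ·: ZZ|Zz
Z/II-1 un I-1×I-2: ZZ|Zz
Z/II-2 un I-1×I-2: ZZ|Zz
Z/II-3 un I-1×I-2: ZZ|Zz
⇒ Z over [I-1,I-2,II-1,II-2,II-3]: 25 consistent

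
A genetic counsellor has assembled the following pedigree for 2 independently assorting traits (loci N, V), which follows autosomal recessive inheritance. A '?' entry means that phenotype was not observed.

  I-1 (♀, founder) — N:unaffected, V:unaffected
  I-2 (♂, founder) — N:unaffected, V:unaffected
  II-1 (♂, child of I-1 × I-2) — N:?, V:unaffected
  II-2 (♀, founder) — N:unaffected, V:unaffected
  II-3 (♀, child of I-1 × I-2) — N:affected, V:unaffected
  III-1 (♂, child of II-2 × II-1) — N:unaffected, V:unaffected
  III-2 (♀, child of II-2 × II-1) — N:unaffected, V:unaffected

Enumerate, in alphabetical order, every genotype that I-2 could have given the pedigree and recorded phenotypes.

I-2 ∈ {Nn VV, Nn Vv}

N/I-1 un ·: Nn
N/I-2 un ·: Nn
N/II-1 ? I-1×I-2: NN|Nn|nn
N/II-2 un ·: NN|Nn
N/II-3 aff I-1×I-2: nn
N/III-1 un II-2×II-1: NN|Nn
N/III-2 un II-2×II-1: NN|Nn
⇒ N over [I-1,I-2,II-1,II-2,II-3,III-1,III-2]: 15 consistent
V/I-1 un ·: VV|Vv
V/I-2 un ·: VV|Vv
V/II-1 un I-1×I-2: VV|Vv
V/II-2 un ·: VV|Vv
V/II-3 un I-1×I-2: VV|Vv
V/III-1 un II-2×II-1: VV|Vv
V/III-2 un II-2×II-1: VV|Vv
⇒ V over [I-1,I-2,II-1,II-2,II-3,III-1,III-2]: 83 consistent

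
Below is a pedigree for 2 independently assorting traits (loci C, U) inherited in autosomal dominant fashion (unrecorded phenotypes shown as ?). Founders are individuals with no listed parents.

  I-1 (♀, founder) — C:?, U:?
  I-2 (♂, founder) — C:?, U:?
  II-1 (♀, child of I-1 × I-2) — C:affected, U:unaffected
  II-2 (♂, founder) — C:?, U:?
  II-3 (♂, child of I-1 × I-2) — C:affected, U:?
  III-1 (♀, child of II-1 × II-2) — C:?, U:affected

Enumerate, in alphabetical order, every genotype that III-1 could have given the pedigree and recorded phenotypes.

C/I-1 ? ·: cc|Cc|CC
C/I-2 ? ·: cc|Cc|CC
C/II-1 aff I-1×I-2: Cc|CC
C/II-2 ? ·: cc|Cc|CC
C/II-3 aff I-1×I-2: Cc|CC
C/III-1 ? II-1×II-2: cc|Cc|CC
⇒ C over [I-1,I-2,II-1,II-2,II-3,III-1]: 98 consistent
U/I-1 ? ·: uu|Uu
U/I-2 ? ·: uu|Uu
U/II-1 un I-1×I-2: uu
U/II-2 ? ·: Uu|UU
U/II-3 ? I-1×I-2: uu|Uu|UU
U/III-1 aff II-1×II-2: Uu
⇒ U over [I-1,I-2,II-1,II-2,II-3,III-1]: 16 consistent

III-1 ∈ {CC Uu, Cc Uu, cc Uu}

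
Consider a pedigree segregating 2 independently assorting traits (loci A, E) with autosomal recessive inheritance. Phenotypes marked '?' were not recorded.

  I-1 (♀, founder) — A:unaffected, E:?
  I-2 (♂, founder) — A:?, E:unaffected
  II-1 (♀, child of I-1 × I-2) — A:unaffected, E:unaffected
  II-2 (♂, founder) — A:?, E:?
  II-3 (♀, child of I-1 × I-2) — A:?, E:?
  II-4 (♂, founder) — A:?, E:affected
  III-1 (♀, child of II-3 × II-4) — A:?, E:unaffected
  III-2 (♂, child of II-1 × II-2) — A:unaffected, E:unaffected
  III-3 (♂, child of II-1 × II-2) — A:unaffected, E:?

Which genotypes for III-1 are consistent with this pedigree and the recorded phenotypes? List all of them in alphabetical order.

A/I-1 un ·: AA|Aa
A/I-2 ? ·: AA|Aa|aa
A/II-1 un I-1×I-2: AA|Aa
A/II-2 ? ·: AA|Aa|aa
A/II-3 ? I-1×I-2: AA|Aa|aa
A/II-4 ? ·: AA|Aa|aa
A/III-1 ? II-3×II-4: AA|Aa|aa
A/III-2 un II-1×II-2: AA|Aa
A/III-3 un II-1×II-2: AA|Aa
⇒ A over [I-1,I-2,II-1,II-2,II-3,II-4,III-1,III-2,III-3]: 741 consistent
E/I-1 ? ·: EE|Ee|ee
E/I-2 un ·: EE|Ee
E/II-1 un I-1×I-2: EE|Ee
E/II-2 ? ·: EE|Ee|ee
E/II-3 ? I-1×I-2: EE|Ee
E/II-4 aff ·: ee
E/III-1 un II-3×II-4: Ee
E/III-2 un II-1×II-2: EE|Ee
E/III-3 ? II-1×II-2: EE|Ee|ee
⇒ E over [I-1,I-2,II-1,II-2,II-3,II-4,III-1,III-2,III-3]: 138 consistent

III-1 ∈ {AA Ee, Aa Ee, aa Ee}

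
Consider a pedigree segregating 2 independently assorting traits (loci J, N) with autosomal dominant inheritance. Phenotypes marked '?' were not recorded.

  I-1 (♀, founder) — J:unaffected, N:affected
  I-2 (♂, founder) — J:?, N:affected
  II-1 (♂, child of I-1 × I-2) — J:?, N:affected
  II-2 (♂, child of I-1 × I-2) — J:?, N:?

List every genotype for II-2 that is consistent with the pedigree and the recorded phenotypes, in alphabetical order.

J/I-1 un ·: jj
J/I-2 ? ·: jj|Jj|JJ
J/II-1 ? I-1×I-2: jj|Jj
J/II-2 ? I-1×I-2: jj|Jj
⇒ J over [I-1,I-2,II-1,II-2]: 6 consistent
N/I-1 aff ·: Nn|NN
N/I-2 aff ·: Nn|NN
N/II-1 aff I-1×I-2: Nn|NN
N/II-2 ? I-1×I-2: nn|Nn|NN
⇒ N over [I-1,I-2,II-1,II-2]: 15 consistent

II-2 ∈ {Jj NN, Jj Nn, Jj nn, jj NN, jj Nn, jj nn}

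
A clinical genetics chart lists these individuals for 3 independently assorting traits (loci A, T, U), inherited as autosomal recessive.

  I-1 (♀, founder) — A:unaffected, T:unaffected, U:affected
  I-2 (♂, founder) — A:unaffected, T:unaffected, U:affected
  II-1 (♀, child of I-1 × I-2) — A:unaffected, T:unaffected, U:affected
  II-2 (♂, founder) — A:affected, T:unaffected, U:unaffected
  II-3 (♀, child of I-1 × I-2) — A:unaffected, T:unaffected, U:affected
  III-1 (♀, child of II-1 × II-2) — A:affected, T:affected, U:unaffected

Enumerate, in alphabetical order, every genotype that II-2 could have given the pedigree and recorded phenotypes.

A/I-1 un ·: AA|Aa
A/I-2 un ·: AA|Aa
A/II-1 un I-1×I-2: Aa
A/II-2 aff ·: aa
A/II-3 un I-1×I-2: AA|Aa
A/III-1 aff II-1×II-2: aa
⇒ A over [I-1,I-2,II-1,II-2,II-3,III-1]: 6 consistent
T/I-1 un ·: TT|Tt
T/I-2 un ·: TT|Tt
T/II-1 un I-1×I-2: Tt
T/II-2 un ·: Tt
T/II-3 un I-1×I-2: TT|Tt
T/III-1 aff II-1×II-2: tt
⇒ T over [I-1,I-2,II-1,II-2,II-3,III-1]: 6 consistent
U/I-1 aff ·: uu
U/I-2 aff ·: uu
U/II-1 aff I-1×I-2: uu
U/II-2 un ·: UU|Uu
U/II-3 aff I-1×I-2: uu
U/III-1 un II-1×II-2: Uu
⇒ U over [I-1,I-2,II-1,II-2,II-3,III-1]: 2 consistent

II-2 ∈ {aa Tt UU, aa Tt Uu}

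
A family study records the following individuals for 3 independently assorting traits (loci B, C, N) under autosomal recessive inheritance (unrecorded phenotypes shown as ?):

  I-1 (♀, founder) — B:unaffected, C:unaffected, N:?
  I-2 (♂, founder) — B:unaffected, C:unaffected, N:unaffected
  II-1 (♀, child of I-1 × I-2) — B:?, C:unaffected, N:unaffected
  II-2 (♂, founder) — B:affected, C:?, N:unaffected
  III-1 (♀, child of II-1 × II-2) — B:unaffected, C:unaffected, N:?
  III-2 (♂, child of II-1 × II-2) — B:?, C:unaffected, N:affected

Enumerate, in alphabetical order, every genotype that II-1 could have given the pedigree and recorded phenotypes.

II-1 ∈ {BB CC Nn, BB Cc Nn, Bb CC Nn, Bb Cc Nn}

B/I-1 un ·: BB|Bb
B/I-2 un ·: BB|Bb
B/II-1 ? I-1×I-2: BB|Bb
B/II-2 aff ·: bb
B/III-1 un II-1×II-2: Bb
B/III-2 ? II-1×II-2: Bb|bb
⇒ B over [I-1,I-2,II-1,II-2,III-1,III-2]: 10 consistent
C/I-1 un ·: CC|Cc
C/I-2 un ·: CC|Cc
C/II-1 un I-1×I-2: CC|Cc
C/II-2 ? ·: CC|Cc|cc
C/III-1 un II-1×II-2: CC|Cc
C/III-2 un II-1×II-2: CC|Cc
⇒ C over [I-1,I-2,II-1,II-2,III-1,III-2]: 51 consistent
N/I-1 ? ·: NN|Nn|nn
N/I-2 un ·: NN|Nn
N/II-1 un I-1×I-2: Nn
N/II-2 un ·: Nn
N/III-1 ? II-1×II-2: NN|Nn|nn
N/III-2 aff II-1×II-2: nn
⇒ N over [I-1,I-2,II-1,II-2,III-1,III-2]: 15 consistent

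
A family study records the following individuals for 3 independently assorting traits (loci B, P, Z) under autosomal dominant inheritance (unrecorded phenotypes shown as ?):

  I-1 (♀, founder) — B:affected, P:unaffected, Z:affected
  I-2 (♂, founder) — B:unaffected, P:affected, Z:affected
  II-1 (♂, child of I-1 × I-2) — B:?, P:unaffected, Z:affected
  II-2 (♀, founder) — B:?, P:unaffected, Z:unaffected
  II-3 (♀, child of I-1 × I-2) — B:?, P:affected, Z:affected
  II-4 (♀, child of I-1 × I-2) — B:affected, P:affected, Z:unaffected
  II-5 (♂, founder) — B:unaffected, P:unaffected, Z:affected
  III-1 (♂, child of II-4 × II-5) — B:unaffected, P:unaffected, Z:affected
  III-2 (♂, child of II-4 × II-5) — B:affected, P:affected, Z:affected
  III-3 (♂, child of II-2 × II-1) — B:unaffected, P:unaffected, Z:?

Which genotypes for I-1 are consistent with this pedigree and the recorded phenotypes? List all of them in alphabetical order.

I-1 ∈ {BB pp Zz, Bb pp Zz}

B/I-1 aff ·: Bb|BB
B/I-2 un ·: bb
B/II-1 ? I-1×I-2: bb|Bb
B/II-2 ? ·: bb|Bb
B/II-3 ? I-1×I-2: bb|Bb
B/II-4 aff I-1×I-2: Bb
B/II-5 un ·: bb
B/III-1 un II-4×II-5: bb
B/III-2 aff II-4×II-5: Bb
B/III-3 un II-2×II-1: bb
⇒ B over [I-1,I-2,II-1,II-2,II-3,II-4,II-5,III-1,III-2,III-3]: 10 consistent
P/I-1 un ·: pp
P/I-2 aff ·: Pp
P/II-1 un I-1×I-2: pp
P/II-2 un ·: pp
P/II-3 aff I-1×I-2: Pp
P/II-4 aff I-1×I-2: Pp
P/II-5 un ·: pp
P/III-1 un II-4×II-5: pp
P/III-2 aff II-4×II-5: Pp
P/III-3 un II-2×II-1: pp
⇒ P over [I-1,I-2,II-1,II-2,II-3,II-4,II-5,III-1,III-2,III-3]: 1 consistent
Z/I-1 aff ·: Zz
Z/I-2 aff ·: Zz
Z/II-1 aff I-1×I-2: Zz|ZZ
Z/II-2 un ·: zz
Z/II-3 aff I-1×I-2: Zz|ZZ
Z/II-4 un I-1×I-2: zz
Z/II-5 aff ·: Zz|ZZ
Z/III-1 aff II-4×II-5: Zz
Z/III-2 aff II-4×II-5: Zz
Z/III-3 ? II-2×II-1: zz|Zz
⇒ Z over [I-1,I-2,II-1,II-2,II-3,II-4,II-5,III-1,III-2,III-3]: 12 consistent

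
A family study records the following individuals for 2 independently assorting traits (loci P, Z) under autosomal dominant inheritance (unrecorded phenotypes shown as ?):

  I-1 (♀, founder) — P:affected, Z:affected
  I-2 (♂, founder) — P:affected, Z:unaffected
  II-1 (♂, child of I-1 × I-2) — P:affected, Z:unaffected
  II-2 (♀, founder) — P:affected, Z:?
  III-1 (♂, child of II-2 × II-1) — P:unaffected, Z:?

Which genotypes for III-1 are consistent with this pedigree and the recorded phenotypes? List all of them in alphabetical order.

III-1 ∈ {pp Zz, pp zz}

P/I-1 aff ·: Pp|PP
P/I-2 aff ·: Pp|PP
P/II-1 aff I-1×I-2: Pp
P/II-2 aff ·: Pp
P/III-1 un II-2×II-1: pp
⇒ P over [I-1,I-2,II-1,II-2,III-1]: 3 consistent
Z/I-1 aff ·: Zz
Z/I-2 un ·: zz
Z/II-1 un I-1×I-2: zz
Z/II-2 ? ·: zz|Zz|ZZ
Z/III-1 ? II-2×II-1: zz|Zz
⇒ Z over [I-1,I-2,II-1,II-2,III-1]: 4 consistent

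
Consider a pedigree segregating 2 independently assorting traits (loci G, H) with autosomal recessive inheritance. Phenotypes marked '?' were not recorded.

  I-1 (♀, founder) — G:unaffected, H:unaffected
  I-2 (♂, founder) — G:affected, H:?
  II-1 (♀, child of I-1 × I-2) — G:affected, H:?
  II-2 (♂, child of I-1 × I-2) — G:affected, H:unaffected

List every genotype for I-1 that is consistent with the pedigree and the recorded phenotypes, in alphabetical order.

I-1 ∈ {Gg HH, Gg Hh}

G/I-1 un ·: Gg
G/I-2 aff ·: gg
G/II-1 aff I-1×I-2: gg
G/II-2 aff I-1×I-2: gg
⇒ G over [I-1,I-2,II-1,II-2]: 1 consistent
H/I-1 un ·: HH|Hh
H/I-2 ? ·: HH|Hh|hh
H/II-1 ? I-1×I-2: HH|Hh|hh
H/II-2 un I-1×I-2: HH|Hh
⇒ H over [I-1,I-2,II-1,II-2]: 18 consistent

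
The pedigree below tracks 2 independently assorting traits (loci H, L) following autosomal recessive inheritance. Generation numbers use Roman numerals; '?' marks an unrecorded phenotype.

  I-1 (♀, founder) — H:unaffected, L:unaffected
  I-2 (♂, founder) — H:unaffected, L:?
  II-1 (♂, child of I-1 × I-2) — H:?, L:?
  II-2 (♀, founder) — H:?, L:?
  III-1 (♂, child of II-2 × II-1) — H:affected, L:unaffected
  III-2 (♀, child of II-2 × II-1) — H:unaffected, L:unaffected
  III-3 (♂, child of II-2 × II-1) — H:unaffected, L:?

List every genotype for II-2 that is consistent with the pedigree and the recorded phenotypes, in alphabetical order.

II-2 ∈ {Hh LL, Hh Ll, Hh ll, hh LL, hh Ll, hh ll}

H/I-1 un ·: HH|Hh
H/I-2 un ·: HH|Hh
H/II-1 ? I-1×I-2: Hh|hh
H/II-2 ? ·: Hh|hh
H/III-1 aff II-2×II-1: hh
H/III-2 un II-2×II-1: HH|Hh
H/III-3 un II-2×II-1: HH|Hh
⇒ H over [I-1,I-2,II-1,II-2,III-1,III-2,III-3]: 16 consistent
L/I-1 un ·: LL|Ll
L/I-2 ? ·: LL|Ll|ll
L/II-1 ? I-1×I-2: LL|Ll|ll
L/II-2 ? ·: LL|Ll|ll
L/III-1 un II-2×II-1: LL|Ll
L/III-2 un II-2×II-1: LL|Ll
L/III-3 ? II-2×II-1: LL|Ll|ll
⇒ L over [I-1,I-2,II-1,II-2,III-1,III-2,III-3]: 156 consistent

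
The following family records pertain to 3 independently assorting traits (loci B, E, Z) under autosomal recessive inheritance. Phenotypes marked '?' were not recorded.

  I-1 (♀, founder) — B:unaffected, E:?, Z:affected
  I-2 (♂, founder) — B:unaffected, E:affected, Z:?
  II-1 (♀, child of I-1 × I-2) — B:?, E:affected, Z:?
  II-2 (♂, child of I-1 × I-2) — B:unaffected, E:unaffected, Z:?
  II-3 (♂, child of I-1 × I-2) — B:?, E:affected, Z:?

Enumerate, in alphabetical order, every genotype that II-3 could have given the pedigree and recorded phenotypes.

B/I-1 un ·: BB|Bb
B/I-2 un ·: BB|Bb
B/II-1 ? I-1×I-2: BB|Bb|bb
B/II-2 un I-1×I-2: BB|Bb
B/II-3 ? I-1×I-2: BB|Bb|bb
⇒ B over [I-1,I-2,II-1,II-2,II-3]: 35 consistent
E/I-1 ? ·: Ee
E/I-2 aff ·: ee
E/II-1 aff I-1×I-2: ee
E/II-2 un I-1×I-2: Ee
E/II-3 aff I-1×I-2: ee
⇒ E over [I-1,I-2,II-1,II-2,II-3]: 1 consistent
Z/I-1 aff ·: zz
Z/I-2 ? ·: ZZ|Zz|zz
Z/II-1 ? I-1×I-2: Zz|zz
Z/II-2 ? I-1×I-2: Zz|zz
Z/II-3 ? I-1×I-2: Zz|zz
⇒ Z over [I-1,I-2,II-1,II-2,II-3]: 10 consistent

II-3 ∈ {BB ee Zz, BB ee zz, Bb ee Zz, Bb ee zz, bb ee Zz, bb ee zz}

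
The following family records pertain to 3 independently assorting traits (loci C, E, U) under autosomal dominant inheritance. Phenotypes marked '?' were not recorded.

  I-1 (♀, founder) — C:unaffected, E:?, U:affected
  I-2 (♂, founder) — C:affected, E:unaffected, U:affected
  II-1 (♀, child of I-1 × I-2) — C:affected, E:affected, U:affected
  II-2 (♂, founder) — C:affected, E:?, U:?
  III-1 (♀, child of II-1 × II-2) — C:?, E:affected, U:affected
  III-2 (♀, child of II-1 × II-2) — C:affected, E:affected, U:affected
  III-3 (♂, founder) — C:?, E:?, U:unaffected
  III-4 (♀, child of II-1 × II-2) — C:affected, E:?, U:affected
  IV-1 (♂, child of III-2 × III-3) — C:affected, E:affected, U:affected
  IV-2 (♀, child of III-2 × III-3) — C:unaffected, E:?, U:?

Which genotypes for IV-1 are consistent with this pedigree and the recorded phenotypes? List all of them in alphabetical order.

C/I-1 un ·: cc
C/I-2 aff ·: Cc|CC
C/II-1 aff I-1×I-2: Cc
C/II-2 aff ·: Cc|CC
C/III-1 ? II-1×II-2: cc|Cc|CC
C/III-2 aff II-1×II-2: Cc
C/III-3 ? ·: cc|Cc
C/III-4 aff II-1×II-2: Cc|CC
C/IV-1 aff III-2×III-3: Cc|CC
C/IV-2 un III-2×III-3: cc
⇒ C over [I-1,I-2,II-1,II-2,III-1,III-2,III-3,III-4,IV-1,IV-2]: 60 consistent
E/I-1 ? ·: Ee|EE
E/I-2 un ·: ee
E/II-1 aff I-1×I-2: Ee
E/II-2 ? ·: ee|Ee|EE
E/III-1 aff II-1×II-2: Ee|EE
E/III-2 aff II-1×II-2: Ee|EE
E/III-3 ? ·: ee|Ee|EE
E/III-4 ? II-1×II-2: ee|Ee|EE
E/IV-1 aff III-2×III-3: Ee|EE
E/IV-2 ? III-2×III-3: ee|Ee|EE
⇒ E over [I-1,I-2,II-1,II-2,III-1,III-2,III-3,III-4,IV-1,IV-2]: 408 consistent
U/I-1 aff ·: Uu|UU
U/I-2 aff ·: Uu|UU
U/II-1 aff I-1×I-2: Uu|UU
U/II-2 ? ·: uu|Uu|UU
U/III-1 aff II-1×II-2: Uu|UU
U/III-2 aff II-1×II-2: Uu|UU
U/III-3 un ·: uu
U/III-4 aff II-1×II-2: Uu|UU
U/IV-1 aff III-2×III-3: Uu
U/IV-2 ? III-2×III-3: uu|Uu
⇒ U over [I-1,I-2,II-1,II-2,III-1,III-2,III-3,III-4,IV-1,IV-2]: 138 consistent

IV-1 ∈ {CC EE Uu, CC Ee Uu, Cc EE Uu, Cc Ee Uu}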